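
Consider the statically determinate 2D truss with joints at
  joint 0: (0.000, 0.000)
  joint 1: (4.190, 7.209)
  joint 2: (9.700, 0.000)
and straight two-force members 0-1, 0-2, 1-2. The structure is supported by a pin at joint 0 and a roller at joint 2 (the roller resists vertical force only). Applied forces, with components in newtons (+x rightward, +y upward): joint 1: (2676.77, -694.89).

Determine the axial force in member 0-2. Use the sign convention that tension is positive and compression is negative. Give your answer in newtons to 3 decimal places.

N=3 nodes, M=3 members, R=3 reactions → 2N=6, M+R=6
member 0 (0-1): L=8.3382, (cx,cy)=(0.5025,0.8646)
member 1 (0-2): L=9.7000, (cx,cy)=(1.0000,0.0000)
member 2 (1-2): L=9.0736, (cx,cy)=(0.6073,-0.7945)
solve A·x = −loads:
  F[0-1] = +1844.4211 N (tension)
  F[0-2] = +1749.9377 N (tension)
  F[1-2] = -2881.7046 N (compression)
  Rx@0 = -2676.7700 N
  Ry@0 = -1594.6383 N
  Ry@2 = +2289.5283 N

1749.938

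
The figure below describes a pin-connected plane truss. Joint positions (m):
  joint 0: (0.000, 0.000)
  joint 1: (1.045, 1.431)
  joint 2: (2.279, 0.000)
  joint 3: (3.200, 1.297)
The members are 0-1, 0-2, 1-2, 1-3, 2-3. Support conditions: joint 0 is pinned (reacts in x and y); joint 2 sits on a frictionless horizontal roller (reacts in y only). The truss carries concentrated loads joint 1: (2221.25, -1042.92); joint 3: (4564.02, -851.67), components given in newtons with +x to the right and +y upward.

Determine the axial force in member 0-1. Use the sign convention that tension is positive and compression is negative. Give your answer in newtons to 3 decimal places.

N=4 nodes, M=5 members, R=3 reactions → 2N=8, M+R=8
member 0 (0-1): L=1.7719, (cx,cy)=(0.5897,0.8076)
member 1 (0-2): L=2.2790, (cx,cy)=(1.0000,0.0000)
member 2 (1-2): L=1.8896, (cx,cy)=(0.6531,-0.7573)
member 3 (1-3): L=2.1592, (cx,cy)=(0.9981,-0.0621)
member 4 (2-3): L=1.5907, (cx,cy)=(0.5790,0.8153)
solve A·x = −loads:
  F[0-1] = +4670.2553 N (tension)
  F[0-2] = +4030.9976 N (tension)
  F[1-2] = -6763.8940 N (compression)
  F[1-3] = +4959.7764 N (tension)
  F[2-3] = -667.0319 N (compression)
  Rx@0 = -6785.2700 N
  Ry@0 = -3771.6400 N
  Ry@2 = +5666.2300 N

4670.255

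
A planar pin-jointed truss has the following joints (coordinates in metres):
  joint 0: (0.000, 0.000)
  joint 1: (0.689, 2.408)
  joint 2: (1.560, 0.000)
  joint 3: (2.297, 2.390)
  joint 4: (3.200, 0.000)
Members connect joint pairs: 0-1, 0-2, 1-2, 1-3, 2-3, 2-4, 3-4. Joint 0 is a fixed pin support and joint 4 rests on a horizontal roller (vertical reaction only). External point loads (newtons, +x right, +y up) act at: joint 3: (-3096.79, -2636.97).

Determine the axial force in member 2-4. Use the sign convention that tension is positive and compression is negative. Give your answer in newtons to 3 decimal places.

N=5 nodes, M=7 members, R=3 reactions → 2N=10, M+R=10
member 0 (0-1): L=2.5046, (cx,cy)=(0.2751,0.9614)
member 1 (0-2): L=1.5600, (cx,cy)=(1.0000,0.0000)
member 2 (1-2): L=2.5607, (cx,cy)=(0.3401,-0.9404)
member 3 (1-3): L=1.6081, (cx,cy)=(0.9999,-0.0112)
member 4 (2-3): L=2.5011, (cx,cy)=(0.2947,0.9556)
member 5 (2-4): L=1.6400, (cx,cy)=(1.0000,0.0000)
member 6 (3-4): L=2.5549, (cx,cy)=(0.3534,-0.9355)
solve A·x = −loads:
  F[0-1] = -3179.7134 N (compression)
  F[0-2] = -2222.0819 N (compression)
  F[1-2] = +3274.5440 N (tension)
  F[1-3] = -1988.6473 N (compression)
  F[2-3] = -3222.3769 N (compression)
  F[2-4] = -158.7108 N (compression)
  F[3-4] = +449.0476 N (tension)
  Rx@0 = +3096.7900 N
  Ry@0 = +3057.0350 N
  Ry@4 = -420.0650 N

-158.711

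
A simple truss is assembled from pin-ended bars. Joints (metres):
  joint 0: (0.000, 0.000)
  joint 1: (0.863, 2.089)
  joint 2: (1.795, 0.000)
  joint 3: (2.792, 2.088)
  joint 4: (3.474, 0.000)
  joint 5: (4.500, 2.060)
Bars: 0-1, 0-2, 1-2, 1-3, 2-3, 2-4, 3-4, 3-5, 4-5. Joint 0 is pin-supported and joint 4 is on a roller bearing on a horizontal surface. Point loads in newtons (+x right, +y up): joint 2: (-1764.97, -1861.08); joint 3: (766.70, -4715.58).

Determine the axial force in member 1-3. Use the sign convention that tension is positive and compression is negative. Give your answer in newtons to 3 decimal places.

N=6 nodes, M=9 members, R=3 reactions → 2N=12, M+R=12
member 0 (0-1): L=2.2602, (cx,cy)=(0.3818,0.9242)
member 1 (0-2): L=1.7950, (cx,cy)=(1.0000,0.0000)
member 2 (1-2): L=2.2875, (cx,cy)=(0.4074,-0.9132)
member 3 (1-3): L=1.9290, (cx,cy)=(1.0000,-0.0005)
member 4 (2-3): L=2.3138, (cx,cy)=(0.4309,0.9024)
member 5 (2-4): L=1.6790, (cx,cy)=(1.0000,0.0000)
member 6 (3-4): L=2.1966, (cx,cy)=(0.3105,-0.9506)
member 7 (3-5): L=1.7082, (cx,cy)=(0.9999,-0.0164)
member 8 (4-5): L=2.3014, (cx,cy)=(0.4458,0.8951)
solve A·x = −loads:
  F[0-1] = -1476.2386 N (compression)
  F[0-2] = -434.6160 N (compression)
  F[1-2] = +1494.6920 N (tension)
  F[1-3] = -1172.6455 N (compression)
  F[2-3] = +549.7277 N (tension)
  F[2-4] = +1702.4734 N (tension)
  F[3-4] = -5483.2581 N (compression)
  F[3-5] = +0.0000 N (tension)
  F[4-5] = -0.0000 N (compression)
  Rx@0 = +998.2700 N
  Ry@0 = +1364.3953 N
  Ry@4 = +5212.2647 N

-1172.646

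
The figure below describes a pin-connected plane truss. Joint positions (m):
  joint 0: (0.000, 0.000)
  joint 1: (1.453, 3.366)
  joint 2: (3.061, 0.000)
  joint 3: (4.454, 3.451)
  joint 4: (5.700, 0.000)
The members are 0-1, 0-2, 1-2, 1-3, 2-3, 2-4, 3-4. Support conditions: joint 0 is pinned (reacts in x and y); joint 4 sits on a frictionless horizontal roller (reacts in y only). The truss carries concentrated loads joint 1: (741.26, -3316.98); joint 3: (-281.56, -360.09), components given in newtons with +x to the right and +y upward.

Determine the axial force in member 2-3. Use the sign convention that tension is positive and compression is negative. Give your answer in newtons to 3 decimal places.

1152.307

N=5 nodes, M=7 members, R=3 reactions → 2N=10, M+R=10
member 0 (0-1): L=3.6662, (cx,cy)=(0.3963,0.9181)
member 1 (0-2): L=3.0610, (cx,cy)=(1.0000,0.0000)
member 2 (1-2): L=3.7304, (cx,cy)=(0.4311,-0.9023)
member 3 (1-3): L=3.0022, (cx,cy)=(0.9996,0.0283)
member 4 (2-3): L=3.7215, (cx,cy)=(0.3743,0.9273)
member 5 (2-4): L=2.6390, (cx,cy)=(1.0000,0.0000)
member 6 (3-4): L=3.6690, (cx,cy)=(0.3396,-0.9406)
solve A·x = −loads:
  F[0-1] = -2486.5041 N (compression)
  F[0-2] = +1445.1540 N (tension)
  F[1-2] = -1184.2077 N (compression)
  F[1-3] = -1216.7407 N (compression)
  F[2-3] = +1152.3072 N (tension)
  F[2-4] = +503.3756 N (tension)
  F[3-4] = -1482.2709 N (compression)
  Rx@0 = -459.7000 N
  Ry@0 = +2282.8892 N
  Ry@4 = +1394.1808 N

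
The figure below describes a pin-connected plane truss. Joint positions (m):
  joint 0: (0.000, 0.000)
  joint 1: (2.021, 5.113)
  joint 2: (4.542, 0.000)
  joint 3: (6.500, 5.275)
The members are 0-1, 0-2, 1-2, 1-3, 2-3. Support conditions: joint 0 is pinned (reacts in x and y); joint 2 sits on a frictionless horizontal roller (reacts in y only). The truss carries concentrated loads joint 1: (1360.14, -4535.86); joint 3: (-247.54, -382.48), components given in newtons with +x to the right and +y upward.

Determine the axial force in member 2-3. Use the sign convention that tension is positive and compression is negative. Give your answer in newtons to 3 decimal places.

N=4 nodes, M=5 members, R=3 reactions → 2N=8, M+R=8
member 0 (0-1): L=5.4979, (cx,cy)=(0.3676,0.9300)
member 1 (0-2): L=4.5420, (cx,cy)=(1.0000,0.0000)
member 2 (1-2): L=5.7007, (cx,cy)=(0.4422,-0.8969)
member 3 (1-3): L=4.4819, (cx,cy)=(0.9993,0.0361)
member 4 (2-3): L=5.6267, (cx,cy)=(0.3480,0.9375)
solve A·x = −loads:
  F[0-1] = -1192.5628 N (compression)
  F[0-2] = +1550.9778 N (tension)
  F[1-2] = -3825.0045 N (compression)
  F[1-3] = -107.0758 N (compression)
  F[2-3] = -403.8504 N (compression)
  Rx@0 = -1112.6000 N
  Ry@0 = +1109.0676 N
  Ry@2 = +3809.2724 N

-403.850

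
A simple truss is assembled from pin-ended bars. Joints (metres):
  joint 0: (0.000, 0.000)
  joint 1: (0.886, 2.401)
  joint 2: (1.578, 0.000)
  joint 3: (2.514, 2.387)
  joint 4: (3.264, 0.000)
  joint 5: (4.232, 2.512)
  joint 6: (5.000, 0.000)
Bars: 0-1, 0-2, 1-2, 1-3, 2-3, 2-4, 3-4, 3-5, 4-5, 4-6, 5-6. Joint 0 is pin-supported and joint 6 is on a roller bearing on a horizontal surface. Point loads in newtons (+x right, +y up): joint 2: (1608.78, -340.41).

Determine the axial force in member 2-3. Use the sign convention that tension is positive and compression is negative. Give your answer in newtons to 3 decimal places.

113.980

N=7 nodes, M=11 members, R=3 reactions → 2N=14, M+R=14
member 0 (0-1): L=2.5593, (cx,cy)=(0.3462,0.9382)
member 1 (0-2): L=1.5780, (cx,cy)=(1.0000,0.0000)
member 2 (1-2): L=2.4987, (cx,cy)=(0.2769,-0.9609)
member 3 (1-3): L=1.6281, (cx,cy)=(1.0000,-0.0086)
member 4 (2-3): L=2.5640, (cx,cy)=(0.3651,0.9310)
member 5 (2-4): L=1.6860, (cx,cy)=(1.0000,0.0000)
member 6 (3-4): L=2.5021, (cx,cy)=(0.2998,-0.9540)
member 7 (3-5): L=1.7225, (cx,cy)=(0.9974,0.0726)
member 8 (4-5): L=2.6921, (cx,cy)=(0.3596,0.9331)
member 9 (4-6): L=1.7360, (cx,cy)=(1.0000,0.0000)
member 10 (5-6): L=2.6268, (cx,cy)=(0.2924,-0.9563)
solve A·x = −loads:
  F[0-1] = -248.3328 N (compression)
  F[0-2] = +1694.7514 N (tension)
  F[1-2] = +243.8337 N (tension)
  F[1-3] = -153.5044 N (compression)
  F[2-3] = +113.9799 N (tension)
  F[2-4] = +111.8892 N (tension)
  F[3-4] = -118.4374 N (compression)
  F[3-5] = -76.5890 N (compression)
  F[4-5] = +121.0903 N (tension)
  F[4-6] = +32.8459 N (tension)
  F[5-6] = -112.3423 N (compression)
  Rx@0 = -1608.7800 N
  Ry@0 = +232.9766 N
  Ry@6 = +107.4334 N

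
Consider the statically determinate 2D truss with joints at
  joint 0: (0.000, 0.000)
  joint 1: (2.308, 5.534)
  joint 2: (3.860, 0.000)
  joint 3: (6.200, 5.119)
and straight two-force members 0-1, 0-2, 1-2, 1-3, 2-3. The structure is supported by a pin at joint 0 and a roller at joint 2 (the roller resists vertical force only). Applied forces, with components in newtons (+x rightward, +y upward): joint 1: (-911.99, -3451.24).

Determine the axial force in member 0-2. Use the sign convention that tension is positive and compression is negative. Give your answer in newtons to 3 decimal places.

212.044

N=4 nodes, M=5 members, R=3 reactions → 2N=8, M+R=8
member 0 (0-1): L=5.9960, (cx,cy)=(0.3849,0.9229)
member 1 (0-2): L=3.8600, (cx,cy)=(1.0000,0.0000)
member 2 (1-2): L=5.7475, (cx,cy)=(0.2700,-0.9629)
member 3 (1-3): L=3.9141, (cx,cy)=(0.9944,-0.1060)
member 4 (2-3): L=5.6285, (cx,cy)=(0.4157,0.9095)
solve A·x = −loads:
  F[0-1] = -2920.1513 N (compression)
  F[0-2] = +212.0442 N (tension)
  F[1-2] = -785.2615 N (compression)
  F[1-3] = -0.0000 N (compression)
  F[2-3] = +0.0000 N (tension)
  Rx@0 = +911.9900 N
  Ry@0 = +2695.1495 N
  Ry@2 = +756.0905 N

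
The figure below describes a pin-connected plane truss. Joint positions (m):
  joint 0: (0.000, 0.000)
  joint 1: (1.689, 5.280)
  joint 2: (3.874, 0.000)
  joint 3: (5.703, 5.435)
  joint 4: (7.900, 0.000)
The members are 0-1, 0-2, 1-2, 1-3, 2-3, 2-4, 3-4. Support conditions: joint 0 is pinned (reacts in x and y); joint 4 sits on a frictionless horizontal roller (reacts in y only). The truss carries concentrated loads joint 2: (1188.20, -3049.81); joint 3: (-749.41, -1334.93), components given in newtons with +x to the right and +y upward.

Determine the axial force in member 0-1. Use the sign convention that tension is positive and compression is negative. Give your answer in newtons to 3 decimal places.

N=5 nodes, M=7 members, R=3 reactions → 2N=10, M+R=10
member 0 (0-1): L=5.5436, (cx,cy)=(0.3047,0.9525)
member 1 (0-2): L=3.8740, (cx,cy)=(1.0000,0.0000)
member 2 (1-2): L=5.7142, (cx,cy)=(0.3824,-0.9240)
member 3 (1-3): L=4.0170, (cx,cy)=(0.9993,0.0386)
member 4 (2-3): L=5.7345, (cx,cy)=(0.3189,0.9478)
member 5 (2-4): L=4.0260, (cx,cy)=(1.0000,0.0000)
member 6 (3-4): L=5.8623, (cx,cy)=(0.3748,-0.9271)
solve A·x = −loads:
  F[0-1] = -2562.9183 N (compression)
  F[0-2] = +1219.6537 N (tension)
  F[1-2] = +2568.1569 N (tension)
  F[1-3] = -1764.1830 N (compression)
  F[2-3] = +714.1134 N (tension)
  F[2-4] = +785.6950 N (tension)
  F[3-4] = -2096.4699 N (compression)
  Rx@0 = -438.7900 N
  Ry@0 = +2441.0658 N
  Ry@4 = +1943.6742 N

-2562.918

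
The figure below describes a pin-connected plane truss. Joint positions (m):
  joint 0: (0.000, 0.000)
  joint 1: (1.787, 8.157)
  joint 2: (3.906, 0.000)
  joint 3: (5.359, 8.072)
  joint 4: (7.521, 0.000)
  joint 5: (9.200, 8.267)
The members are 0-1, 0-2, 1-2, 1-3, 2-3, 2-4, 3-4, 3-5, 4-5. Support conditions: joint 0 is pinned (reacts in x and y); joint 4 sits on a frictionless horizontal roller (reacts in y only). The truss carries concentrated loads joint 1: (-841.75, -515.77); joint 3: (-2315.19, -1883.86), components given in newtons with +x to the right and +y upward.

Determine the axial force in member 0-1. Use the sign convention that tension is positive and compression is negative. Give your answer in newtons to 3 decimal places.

-4435.244

N=6 nodes, M=9 members, R=3 reactions → 2N=12, M+R=12
member 0 (0-1): L=8.3505, (cx,cy)=(0.2140,0.9768)
member 1 (0-2): L=3.9060, (cx,cy)=(1.0000,0.0000)
member 2 (1-2): L=8.4277, (cx,cy)=(0.2514,-0.9679)
member 3 (1-3): L=3.5730, (cx,cy)=(0.9997,-0.0238)
member 4 (2-3): L=8.2017, (cx,cy)=(0.1772,0.9842)
member 5 (2-4): L=3.6150, (cx,cy)=(1.0000,0.0000)
member 6 (3-4): L=8.3565, (cx,cy)=(0.2587,-0.9660)
member 7 (3-5): L=3.8459, (cx,cy)=(0.9987,0.0507)
member 8 (4-5): L=8.4358, (cx,cy)=(0.1990,0.9800)
solve A·x = −loads:
  F[0-1] = -4435.2443 N (compression)
  F[0-2] = -2207.7958 N (compression)
  F[1-2] = +3970.5926 N (tension)
  F[1-3] = -1106.0396 N (compression)
  F[2-3] = -3904.8019 N (compression)
  F[2-4] = -517.6976 N (compression)
  F[3-4] = +2000.9948 N (tension)
  F[3-5] = +0.0000 N (tension)
  F[4-5] = +0.0000 N (tension)
  Rx@0 = +3156.9400 N
  Ry@0 = +4332.4955 N
  Ry@4 = -1932.8655 N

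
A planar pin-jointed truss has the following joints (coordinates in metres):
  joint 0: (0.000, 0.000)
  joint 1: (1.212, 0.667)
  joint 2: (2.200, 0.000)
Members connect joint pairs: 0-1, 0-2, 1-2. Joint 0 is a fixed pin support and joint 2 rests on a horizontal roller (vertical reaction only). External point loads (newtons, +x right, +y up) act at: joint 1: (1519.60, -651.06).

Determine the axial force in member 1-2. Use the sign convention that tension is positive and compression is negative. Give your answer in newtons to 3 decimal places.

-1464.424

N=3 nodes, M=3 members, R=3 reactions → 2N=6, M+R=6
member 0 (0-1): L=1.3834, (cx,cy)=(0.8761,0.4821)
member 1 (0-2): L=2.2000, (cx,cy)=(1.0000,0.0000)
member 2 (1-2): L=1.1921, (cx,cy)=(0.8288,-0.5595)
solve A·x = −loads:
  F[0-1] = +349.1304 N (tension)
  F[0-2] = +1213.7291 N (tension)
  F[1-2] = -1464.4242 N (compression)
  Rx@0 = -1519.6000 N
  Ry@0 = -168.3300 N
  Ry@2 = +819.3900 N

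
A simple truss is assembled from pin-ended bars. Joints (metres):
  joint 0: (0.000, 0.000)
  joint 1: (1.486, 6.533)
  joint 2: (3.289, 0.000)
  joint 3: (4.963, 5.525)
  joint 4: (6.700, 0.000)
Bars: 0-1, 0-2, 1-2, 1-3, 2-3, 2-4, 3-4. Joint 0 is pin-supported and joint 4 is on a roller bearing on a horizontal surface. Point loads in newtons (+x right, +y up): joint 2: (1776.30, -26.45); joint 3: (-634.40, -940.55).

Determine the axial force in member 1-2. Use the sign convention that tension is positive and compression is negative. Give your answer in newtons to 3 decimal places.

938.069

N=5 nodes, M=7 members, R=3 reactions → 2N=10, M+R=10
member 0 (0-1): L=6.6999, (cx,cy)=(0.2218,0.9751)
member 1 (0-2): L=3.2890, (cx,cy)=(1.0000,0.0000)
member 2 (1-2): L=6.7772, (cx,cy)=(0.2660,-0.9640)
member 3 (1-3): L=3.6202, (cx,cy)=(0.9605,-0.2784)
member 4 (2-3): L=5.7730, (cx,cy)=(0.2900,0.9570)
member 5 (2-4): L=3.4110, (cx,cy)=(1.0000,0.0000)
member 6 (3-4): L=5.7916, (cx,cy)=(0.2999,-0.9540)
solve A·x = −loads:
  F[0-1] = -800.3852 N (compression)
  F[0-2] = +1319.4217 N (tension)
  F[1-2] = +938.0695 N (tension)
  F[1-3] = -444.6686 N (compression)
  F[2-3] = -917.2213 N (compression)
  F[2-4] = +58.6492 N (tension)
  F[3-4] = -195.5519 N (compression)
  Rx@0 = -1141.9000 N
  Ry@0 = +780.4502 N
  Ry@4 = +186.5498 N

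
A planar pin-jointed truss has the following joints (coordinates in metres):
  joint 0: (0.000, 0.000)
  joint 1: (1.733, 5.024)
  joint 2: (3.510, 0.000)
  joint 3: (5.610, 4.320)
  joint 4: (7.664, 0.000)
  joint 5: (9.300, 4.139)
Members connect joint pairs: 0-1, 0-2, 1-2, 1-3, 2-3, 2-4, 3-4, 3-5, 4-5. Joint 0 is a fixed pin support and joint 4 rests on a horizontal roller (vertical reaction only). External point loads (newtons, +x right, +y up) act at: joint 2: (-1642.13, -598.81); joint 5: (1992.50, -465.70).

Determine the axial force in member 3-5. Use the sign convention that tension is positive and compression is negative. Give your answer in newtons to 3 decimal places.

2137.744

N=6 nodes, M=9 members, R=3 reactions → 2N=12, M+R=12
member 0 (0-1): L=5.3145, (cx,cy)=(0.3261,0.9453)
member 1 (0-2): L=3.5100, (cx,cy)=(1.0000,0.0000)
member 2 (1-2): L=5.3290, (cx,cy)=(0.3335,-0.9428)
member 3 (1-3): L=3.9404, (cx,cy)=(0.9839,-0.1787)
member 4 (2-3): L=4.8034, (cx,cy)=(0.4372,0.8994)
member 5 (2-4): L=4.1540, (cx,cy)=(1.0000,0.0000)
member 6 (3-4): L=4.7834, (cx,cy)=(0.4294,-0.9031)
member 7 (3-5): L=3.6944, (cx,cy)=(0.9988,-0.0490)
member 8 (4-5): L=4.4506, (cx,cy)=(0.3676,0.9300)
solve A·x = −loads:
  F[0-1] = +900.1126 N (tension)
  F[0-2] = +56.8529 N (tension)
  F[1-2] = -1024.9316 N (compression)
  F[1-3] = +645.6774 N (tension)
  F[2-3] = +1740.1996 N (tension)
  F[2-4] = +596.4086 N (tension)
  F[3-4] = -1721.2143 N (compression)
  F[3-5] = +2137.7443 N (tension)
  F[4-5] = -388.1411 N (compression)
  Rx@0 = -350.3700 N
  Ry@0 = -850.9115 N
  Ry@4 = +1915.4215 N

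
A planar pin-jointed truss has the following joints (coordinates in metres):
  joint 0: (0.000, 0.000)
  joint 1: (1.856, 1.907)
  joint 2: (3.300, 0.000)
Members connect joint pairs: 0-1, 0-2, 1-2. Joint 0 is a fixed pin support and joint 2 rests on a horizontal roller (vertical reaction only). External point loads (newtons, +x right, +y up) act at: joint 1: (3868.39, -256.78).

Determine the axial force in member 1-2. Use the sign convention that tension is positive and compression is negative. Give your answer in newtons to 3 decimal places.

N=3 nodes, M=3 members, R=3 reactions → 2N=6, M+R=6
member 0 (0-1): L=2.6611, (cx,cy)=(0.6975,0.7166)
member 1 (0-2): L=3.3000, (cx,cy)=(1.0000,0.0000)
member 2 (1-2): L=2.3920, (cx,cy)=(0.6037,-0.7972)
solve A·x = −loads:
  F[0-1] = +2962.6396 N (tension)
  F[0-2] = +1802.0695 N (tension)
  F[1-2] = -2985.1771 N (compression)
  Rx@0 = -3868.3900 N
  Ry@0 = -2123.0998 N
  Ry@2 = +2379.8798 N

-2985.177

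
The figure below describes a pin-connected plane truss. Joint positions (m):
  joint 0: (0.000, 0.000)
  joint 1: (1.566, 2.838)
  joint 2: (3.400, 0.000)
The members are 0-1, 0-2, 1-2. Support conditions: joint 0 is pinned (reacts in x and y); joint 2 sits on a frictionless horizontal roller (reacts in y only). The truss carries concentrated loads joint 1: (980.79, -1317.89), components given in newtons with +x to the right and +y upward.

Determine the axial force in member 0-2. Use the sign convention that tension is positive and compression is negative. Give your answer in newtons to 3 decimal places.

921.314

N=3 nodes, M=3 members, R=3 reactions → 2N=6, M+R=6
member 0 (0-1): L=3.2414, (cx,cy)=(0.4831,0.8756)
member 1 (0-2): L=3.4000, (cx,cy)=(1.0000,0.0000)
member 2 (1-2): L=3.3790, (cx,cy)=(0.5428,-0.8399)
solve A·x = −loads:
  F[0-1] = +123.1063 N (tension)
  F[0-2] = +921.3141 N (tension)
  F[1-2] = -1697.4602 N (compression)
  Rx@0 = -980.7900 N
  Ry@0 = -107.7858 N
  Ry@2 = +1425.6758 N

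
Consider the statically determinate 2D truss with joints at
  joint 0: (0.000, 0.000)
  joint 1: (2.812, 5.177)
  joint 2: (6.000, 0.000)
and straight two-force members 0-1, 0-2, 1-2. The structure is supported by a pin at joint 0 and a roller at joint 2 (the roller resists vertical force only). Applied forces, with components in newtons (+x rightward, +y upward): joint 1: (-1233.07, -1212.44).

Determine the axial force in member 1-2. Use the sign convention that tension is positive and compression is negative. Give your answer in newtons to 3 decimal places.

582.153

N=3 nodes, M=3 members, R=3 reactions → 2N=6, M+R=6
member 0 (0-1): L=5.8914, (cx,cy)=(0.4773,0.8787)
member 1 (0-2): L=6.0000, (cx,cy)=(1.0000,0.0000)
member 2 (1-2): L=6.0799, (cx,cy)=(0.5244,-0.8515)
solve A·x = −loads:
  F[0-1] = -1943.8611 N (compression)
  F[0-2] = -305.2547 N (compression)
  F[1-2] = +582.1534 N (tension)
  Rx@0 = +1233.0700 N
  Ry@0 = +1708.1437 N
  Ry@2 = -495.7037 N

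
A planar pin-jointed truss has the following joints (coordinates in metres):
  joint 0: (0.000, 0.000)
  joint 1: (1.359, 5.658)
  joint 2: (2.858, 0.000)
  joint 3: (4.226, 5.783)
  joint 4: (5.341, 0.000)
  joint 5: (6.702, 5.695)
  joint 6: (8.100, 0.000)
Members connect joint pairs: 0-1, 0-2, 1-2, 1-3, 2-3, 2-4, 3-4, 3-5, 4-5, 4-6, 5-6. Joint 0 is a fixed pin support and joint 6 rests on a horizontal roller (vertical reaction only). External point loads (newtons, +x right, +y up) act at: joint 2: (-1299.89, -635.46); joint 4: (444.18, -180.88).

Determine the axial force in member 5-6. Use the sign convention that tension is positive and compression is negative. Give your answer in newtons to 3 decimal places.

N=7 nodes, M=11 members, R=3 reactions → 2N=14, M+R=14
member 0 (0-1): L=5.8189, (cx,cy)=(0.2335,0.9723)
member 1 (0-2): L=2.8580, (cx,cy)=(1.0000,0.0000)
member 2 (1-2): L=5.8532, (cx,cy)=(0.2561,-0.9667)
member 3 (1-3): L=2.8697, (cx,cy)=(0.9991,0.0436)
member 4 (2-3): L=5.9426, (cx,cy)=(0.2302,0.9731)
member 5 (2-4): L=2.4830, (cx,cy)=(1.0000,0.0000)
member 6 (3-4): L=5.8895, (cx,cy)=(0.1893,-0.9819)
member 7 (3-5): L=2.4776, (cx,cy)=(0.9994,-0.0355)
member 8 (4-5): L=5.8554, (cx,cy)=(0.2324,0.9726)
member 9 (4-6): L=2.7590, (cx,cy)=(1.0000,0.0000)
member 10 (5-6): L=5.8641, (cx,cy)=(0.2384,-0.9712)
solve A·x = −loads:
  F[0-1] = -486.3041 N (compression)
  F[0-2] = -742.1344 N (compression)
  F[1-2] = +478.5189 N (tension)
  F[1-3] = -236.3482 N (compression)
  F[2-3] = +177.6712 N (tension)
  F[2-4] = +639.4036 N (tension)
  F[3-4] = -159.6269 N (compression)
  F[3-5] = -165.1072 N (compression)
  F[4-5] = +347.1274 N (tension)
  F[4-6] = +84.3181 N (tension)
  F[5-6] = -353.6823 N (compression)
  Rx@0 = +855.7100 N
  Ry@0 = +472.8555 N
  Ry@6 = +343.4845 N

-353.682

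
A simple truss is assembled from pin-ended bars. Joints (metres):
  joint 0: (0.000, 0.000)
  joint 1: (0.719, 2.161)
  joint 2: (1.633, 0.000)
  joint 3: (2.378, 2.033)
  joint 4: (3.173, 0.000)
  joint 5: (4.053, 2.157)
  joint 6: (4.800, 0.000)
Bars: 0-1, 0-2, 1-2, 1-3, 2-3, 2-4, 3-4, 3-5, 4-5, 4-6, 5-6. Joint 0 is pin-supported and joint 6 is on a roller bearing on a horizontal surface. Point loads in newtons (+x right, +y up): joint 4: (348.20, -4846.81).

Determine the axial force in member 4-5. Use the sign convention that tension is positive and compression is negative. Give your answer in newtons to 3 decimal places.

N=7 nodes, M=11 members, R=3 reactions → 2N=14, M+R=14
member 0 (0-1): L=2.2775, (cx,cy)=(0.3157,0.9489)
member 1 (0-2): L=1.6330, (cx,cy)=(1.0000,0.0000)
member 2 (1-2): L=2.3463, (cx,cy)=(0.3895,-0.9210)
member 3 (1-3): L=1.6639, (cx,cy)=(0.9970,-0.0769)
member 4 (2-3): L=2.1652, (cx,cy)=(0.3441,0.9389)
member 5 (2-4): L=1.5400, (cx,cy)=(1.0000,0.0000)
member 6 (3-4): L=2.1829, (cx,cy)=(0.3642,-0.9313)
member 7 (3-5): L=1.6796, (cx,cy)=(0.9973,0.0738)
member 8 (4-5): L=2.3296, (cx,cy)=(0.3777,0.9259)
member 9 (4-6): L=1.6270, (cx,cy)=(1.0000,0.0000)
member 10 (5-6): L=2.2827, (cx,cy)=(0.3272,-0.9449)
solve A·x = −loads:
  F[0-1] = -1731.4132 N (compression)
  F[0-2] = +894.8086 N (tension)
  F[1-2] = +1891.2778 N (tension)
  F[1-3] = -1287.1561 N (compression)
  F[2-3] = -1855.1568 N (compression)
  F[2-4] = +2269.8610 N (tension)
  F[3-4] = +1565.9292 N (tension)
  F[3-5] = -2498.7792 N (compression)
  F[4-5] = +3659.5638 N (tension)
  F[4-6] = +1109.5715 N (tension)
  F[5-6] = -3390.6344 N (compression)
  Rx@0 = -348.2000 N
  Ry@0 = +1642.8666 N
  Ry@6 = +3203.9434 N

3659.564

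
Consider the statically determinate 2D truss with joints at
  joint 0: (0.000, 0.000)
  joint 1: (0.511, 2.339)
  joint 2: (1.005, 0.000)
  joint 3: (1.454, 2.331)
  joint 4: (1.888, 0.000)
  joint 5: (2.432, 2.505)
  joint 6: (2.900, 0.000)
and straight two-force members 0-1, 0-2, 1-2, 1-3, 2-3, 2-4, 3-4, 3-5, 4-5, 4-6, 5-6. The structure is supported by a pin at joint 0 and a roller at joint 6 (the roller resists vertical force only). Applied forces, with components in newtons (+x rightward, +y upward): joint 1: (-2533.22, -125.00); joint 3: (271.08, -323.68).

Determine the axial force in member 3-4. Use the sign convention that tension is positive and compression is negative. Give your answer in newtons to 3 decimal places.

N=7 nodes, M=11 members, R=3 reactions → 2N=14, M+R=14
member 0 (0-1): L=2.3942, (cx,cy)=(0.2134,0.9770)
member 1 (0-2): L=1.0050, (cx,cy)=(1.0000,0.0000)
member 2 (1-2): L=2.3906, (cx,cy)=(0.2066,-0.9784)
member 3 (1-3): L=0.9430, (cx,cy)=(1.0000,-0.0085)
member 4 (2-3): L=2.3738, (cx,cy)=(0.1891,0.9819)
member 5 (2-4): L=0.8830, (cx,cy)=(1.0000,0.0000)
member 6 (3-4): L=2.3711, (cx,cy)=(0.1830,-0.9831)
member 7 (3-5): L=0.9934, (cx,cy)=(0.9845,0.1752)
member 8 (4-5): L=2.5634, (cx,cy)=(0.2122,0.9772)
member 9 (4-6): L=1.0120, (cx,cy)=(1.0000,0.0000)
member 10 (5-6): L=2.5483, (cx,cy)=(0.1836,-0.9830)
solve A·x = −loads:
  F[0-1] = -2138.9355 N (compression)
  F[0-2] = -1805.6157 N (compression)
  F[1-2] = +1993.5535 N (tension)
  F[1-3] = +1664.8020 N (tension)
  F[2-3] = -1986.3810 N (compression)
  F[2-4] = -1017.9495 N (compression)
  F[3-4] = +1793.9630 N (tension)
  F[3-5] = +700.4102 N (tension)
  F[4-5] = -1804.7634 N (compression)
  F[4-6] = -306.5761 N (compression)
  F[5-6] = +1669.3610 N (tension)
  Rx@0 = +2262.1400 N
  Ry@0 = +2089.6484 N
  Ry@6 = -1640.9684 N

1793.963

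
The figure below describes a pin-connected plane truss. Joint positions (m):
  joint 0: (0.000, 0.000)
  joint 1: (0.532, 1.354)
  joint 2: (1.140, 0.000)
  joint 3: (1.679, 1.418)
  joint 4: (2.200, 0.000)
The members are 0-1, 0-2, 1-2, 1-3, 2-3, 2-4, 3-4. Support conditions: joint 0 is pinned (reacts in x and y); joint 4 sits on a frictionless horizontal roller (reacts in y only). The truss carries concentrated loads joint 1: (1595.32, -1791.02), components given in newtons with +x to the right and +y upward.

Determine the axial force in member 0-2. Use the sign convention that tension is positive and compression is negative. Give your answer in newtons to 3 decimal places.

1743.082

N=5 nodes, M=7 members, R=3 reactions → 2N=10, M+R=10
member 0 (0-1): L=1.4548, (cx,cy)=(0.3657,0.9307)
member 1 (0-2): L=1.1400, (cx,cy)=(1.0000,0.0000)
member 2 (1-2): L=1.4842, (cx,cy)=(0.4096,-0.9122)
member 3 (1-3): L=1.1488, (cx,cy)=(0.9984,0.0557)
member 4 (2-3): L=1.5170, (cx,cy)=(0.3553,0.9347)
member 5 (2-4): L=1.0600, (cx,cy)=(1.0000,0.0000)
member 6 (3-4): L=1.5107, (cx,cy)=(0.3449,-0.9386)
solve A·x = −loads:
  F[0-1] = -404.0591 N (compression)
  F[0-2] = +1743.0824 N (tension)
  F[1-2] = -1617.1521 N (compression)
  F[1-3] = -1082.3193 N (compression)
  F[2-3] = +1578.2269 N (tension)
  F[2-4] = +519.8787 N (tension)
  F[3-4] = -1507.4323 N (compression)
  Rx@0 = -1595.3200 N
  Ry@0 = +376.0719 N
  Ry@4 = +1414.9481 N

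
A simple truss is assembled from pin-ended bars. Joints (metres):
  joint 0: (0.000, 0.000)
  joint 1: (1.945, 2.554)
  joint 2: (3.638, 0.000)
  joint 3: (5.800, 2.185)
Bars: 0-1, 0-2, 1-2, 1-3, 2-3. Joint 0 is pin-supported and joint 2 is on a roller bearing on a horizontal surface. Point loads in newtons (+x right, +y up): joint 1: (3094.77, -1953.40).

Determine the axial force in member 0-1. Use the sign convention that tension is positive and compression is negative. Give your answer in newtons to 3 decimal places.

N=4 nodes, M=5 members, R=3 reactions → 2N=8, M+R=8
member 0 (0-1): L=3.2103, (cx,cy)=(0.6059,0.7956)
member 1 (0-2): L=3.6380, (cx,cy)=(1.0000,0.0000)
member 2 (1-2): L=3.0642, (cx,cy)=(0.5525,-0.8335)
member 3 (1-3): L=3.8726, (cx,cy)=(0.9955,-0.0953)
member 4 (2-3): L=3.0738, (cx,cy)=(0.7034,0.7108)
solve A·x = −loads:
  F[0-1] = +1588.2861 N (tension)
  F[0-2] = +2132.4832 N (tension)
  F[1-2] = -3859.5987 N (compression)
  F[1-3] = -0.0000 N (compression)
  F[2-3] = +0.0000 N (tension)
  Rx@0 = -3094.7700 N
  Ry@0 = -1263.5889 N
  Ry@2 = +3216.9889 N

1588.286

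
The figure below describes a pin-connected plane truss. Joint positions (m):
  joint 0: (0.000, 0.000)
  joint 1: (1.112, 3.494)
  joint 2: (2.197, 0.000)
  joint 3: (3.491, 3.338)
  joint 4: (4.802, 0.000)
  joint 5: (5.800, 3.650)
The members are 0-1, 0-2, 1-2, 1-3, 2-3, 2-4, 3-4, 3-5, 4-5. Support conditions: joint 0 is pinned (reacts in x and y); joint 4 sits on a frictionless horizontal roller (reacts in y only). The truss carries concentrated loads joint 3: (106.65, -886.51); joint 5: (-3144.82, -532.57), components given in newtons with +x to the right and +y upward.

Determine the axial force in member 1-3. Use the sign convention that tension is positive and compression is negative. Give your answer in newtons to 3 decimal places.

-1574.387

N=6 nodes, M=9 members, R=3 reactions → 2N=12, M+R=12
member 0 (0-1): L=3.6667, (cx,cy)=(0.3033,0.9529)
member 1 (0-2): L=2.1970, (cx,cy)=(1.0000,0.0000)
member 2 (1-2): L=3.6586, (cx,cy)=(0.2966,-0.9550)
member 3 (1-3): L=2.3841, (cx,cy)=(0.9979,-0.0654)
member 4 (2-3): L=3.5800, (cx,cy)=(0.3614,0.9324)
member 5 (2-4): L=2.6050, (cx,cy)=(1.0000,0.0000)
member 6 (3-4): L=3.5862, (cx,cy)=(0.3656,-0.9308)
member 7 (3-5): L=2.3300, (cx,cy)=(0.9910,0.1339)
member 8 (4-5): L=3.7840, (cx,cy)=(0.2637,0.9646)
solve A·x = −loads:
  F[0-1] = -2568.5532 N (compression)
  F[0-2] = -2259.2018 N (compression)
  F[1-2] = +2670.7505 N (tension)
  F[1-3] = -1574.3868 N (compression)
  F[2-3] = -2735.5474 N (compression)
  F[2-4] = -478.3975 N (compression)
  F[3-4] = +1225.0575 N (tension)
  F[3-5] = -3142.5640 N (compression)
  F[4-5] = -115.8626 N (compression)
  Rx@0 = +3038.1700 N
  Ry@0 = +2447.5854 N
  Ry@4 = -1028.5054 N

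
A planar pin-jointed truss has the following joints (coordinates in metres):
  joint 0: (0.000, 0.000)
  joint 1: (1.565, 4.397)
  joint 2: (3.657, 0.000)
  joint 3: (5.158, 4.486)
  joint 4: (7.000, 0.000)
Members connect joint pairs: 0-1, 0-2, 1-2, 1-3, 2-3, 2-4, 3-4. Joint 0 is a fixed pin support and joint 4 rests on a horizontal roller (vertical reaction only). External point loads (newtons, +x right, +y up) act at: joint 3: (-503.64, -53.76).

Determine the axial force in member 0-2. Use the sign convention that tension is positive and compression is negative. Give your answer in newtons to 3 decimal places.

N=5 nodes, M=7 members, R=3 reactions → 2N=10, M+R=10
member 0 (0-1): L=4.6672, (cx,cy)=(0.3353,0.9421)
member 1 (0-2): L=3.6570, (cx,cy)=(1.0000,0.0000)
member 2 (1-2): L=4.8693, (cx,cy)=(0.4296,-0.9030)
member 3 (1-3): L=3.5941, (cx,cy)=(0.9997,0.0248)
member 4 (2-3): L=4.7305, (cx,cy)=(0.3173,0.9483)
member 5 (2-4): L=3.3430, (cx,cy)=(1.0000,0.0000)
member 6 (3-4): L=4.8494, (cx,cy)=(0.3798,-0.9251)
solve A·x = −loads:
  F[0-1] = -357.6118 N (compression)
  F[0-2] = -383.7262 N (compression)
  F[1-2] = +365.4996 N (tension)
  F[1-3] = -277.0285 N (compression)
  F[2-3] = -348.0330 N (compression)
  F[2-4] = -116.2636 N (compression)
  F[3-4] = +306.0881 N (tension)
  Rx@0 = +503.6400 N
  Ry@0 = +336.9079 N
  Ry@4 = -283.1479 N

-383.726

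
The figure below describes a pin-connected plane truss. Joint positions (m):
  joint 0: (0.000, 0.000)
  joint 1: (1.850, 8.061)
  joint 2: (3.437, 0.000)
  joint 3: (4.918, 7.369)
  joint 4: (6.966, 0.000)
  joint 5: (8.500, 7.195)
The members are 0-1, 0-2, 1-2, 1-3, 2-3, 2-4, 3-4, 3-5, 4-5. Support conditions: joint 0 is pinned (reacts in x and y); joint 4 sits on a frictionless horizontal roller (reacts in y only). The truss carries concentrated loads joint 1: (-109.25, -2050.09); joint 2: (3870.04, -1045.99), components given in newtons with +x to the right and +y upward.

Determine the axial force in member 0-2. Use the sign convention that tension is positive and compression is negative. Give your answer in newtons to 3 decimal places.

4256.960

N=6 nodes, M=9 members, R=3 reactions → 2N=12, M+R=12
member 0 (0-1): L=8.2706, (cx,cy)=(0.2237,0.9747)
member 1 (0-2): L=3.4370, (cx,cy)=(1.0000,0.0000)
member 2 (1-2): L=8.2157, (cx,cy)=(0.1932,-0.9812)
member 3 (1-3): L=3.1451, (cx,cy)=(0.9755,-0.2200)
member 4 (2-3): L=7.5164, (cx,cy)=(0.1970,0.9804)
member 5 (2-4): L=3.5290, (cx,cy)=(1.0000,0.0000)
member 6 (3-4): L=7.6483, (cx,cy)=(0.2678,-0.9635)
member 7 (3-5): L=3.5862, (cx,cy)=(0.9988,-0.0485)
member 8 (4-5): L=7.3567, (cx,cy)=(0.2085,0.9780)
solve A·x = −loads:
  F[0-1] = -2218.1664 N (compression)
  F[0-2] = +4256.9603 N (tension)
  F[1-2] = +212.3972 N (tension)
  F[1-3] = -438.6990 N (compression)
  F[2-3] = +854.3416 N (tension)
  F[2-4] = +259.6112 N (tension)
  F[3-4] = -969.5233 N (compression)
  F[3-5] = -0.0000 N (compression)
  F[4-5] = +0.0000 N (tension)
  Rx@0 = -3760.7900 N
  Ry@0 = +2161.9614 N
  Ry@4 = +934.1186 N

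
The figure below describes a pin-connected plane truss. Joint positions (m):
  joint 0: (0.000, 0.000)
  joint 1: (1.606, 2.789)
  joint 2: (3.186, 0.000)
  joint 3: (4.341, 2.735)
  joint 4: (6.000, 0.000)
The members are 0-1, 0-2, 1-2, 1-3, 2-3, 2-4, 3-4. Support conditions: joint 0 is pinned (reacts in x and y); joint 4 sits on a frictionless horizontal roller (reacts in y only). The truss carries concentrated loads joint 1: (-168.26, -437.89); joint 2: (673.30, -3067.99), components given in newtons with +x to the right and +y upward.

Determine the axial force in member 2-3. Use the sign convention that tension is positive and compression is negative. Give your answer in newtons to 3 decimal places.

N=5 nodes, M=7 members, R=3 reactions → 2N=10, M+R=10
member 0 (0-1): L=3.2183, (cx,cy)=(0.4990,0.8666)
member 1 (0-2): L=3.1860, (cx,cy)=(1.0000,0.0000)
member 2 (1-2): L=3.2055, (cx,cy)=(0.4929,-0.8701)
member 3 (1-3): L=2.7355, (cx,cy)=(0.9998,-0.0197)
member 4 (2-3): L=2.9689, (cx,cy)=(0.3890,0.9212)
member 5 (2-4): L=2.8140, (cx,cy)=(1.0000,0.0000)
member 6 (3-4): L=3.1988, (cx,cy)=(0.5186,-0.8550)
solve A·x = −loads:
  F[0-1] = -2120.6952 N (compression)
  F[0-2] = +1563.2965 N (tension)
  F[1-2] = +1647.5468 N (tension)
  F[1-3] = -1702.4209 N (compression)
  F[2-3] = +1774.2639 N (tension)
  F[2-4] = +1011.8374 N (tension)
  F[3-4] = -1950.9913 N (compression)
  Rx@0 = -505.0400 N
  Ry@0 = +1837.7816 N
  Ry@4 = +1668.0984 N

1774.264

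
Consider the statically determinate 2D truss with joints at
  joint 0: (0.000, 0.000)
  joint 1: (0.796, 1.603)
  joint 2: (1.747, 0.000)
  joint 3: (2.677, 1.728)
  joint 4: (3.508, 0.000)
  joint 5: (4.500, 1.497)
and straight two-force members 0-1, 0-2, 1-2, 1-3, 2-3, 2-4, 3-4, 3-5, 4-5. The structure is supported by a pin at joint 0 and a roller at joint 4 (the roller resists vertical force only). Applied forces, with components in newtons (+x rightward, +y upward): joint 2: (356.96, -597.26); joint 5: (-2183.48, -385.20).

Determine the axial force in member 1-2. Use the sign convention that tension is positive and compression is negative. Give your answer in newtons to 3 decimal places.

1214.417

N=6 nodes, M=9 members, R=3 reactions → 2N=12, M+R=12
member 0 (0-1): L=1.7898, (cx,cy)=(0.4448,0.8957)
member 1 (0-2): L=1.7470, (cx,cy)=(1.0000,0.0000)
member 2 (1-2): L=1.8639, (cx,cy)=(0.5102,-0.8600)
member 3 (1-3): L=1.8851, (cx,cy)=(0.9978,0.0663)
member 4 (2-3): L=1.9624, (cx,cy)=(0.4739,0.8806)
member 5 (2-4): L=1.7610, (cx,cy)=(1.0000,0.0000)
member 6 (3-4): L=1.9174, (cx,cy)=(0.4334,-0.9012)
member 7 (3-5): L=1.8376, (cx,cy)=(0.9921,-0.1257)
member 8 (4-5): L=1.7958, (cx,cy)=(0.5524,0.8336)
solve A·x = −loads:
  F[0-1] = -1253.4652 N (compression)
  F[0-2] = -1269.0370 N (compression)
  F[1-2] = +1214.4174 N (tension)
  F[1-3] = -1179.7100 N (compression)
  F[2-3] = -507.8374 N (compression)
  F[2-4] = -765.6932 N (compression)
  F[3-4] = +833.1245 N (tension)
  F[3-5] = -1793.0806 N (compression)
  F[4-5] = -732.5028 N (compression)
  Rx@0 = +1826.5200 N
  Ry@0 = +1122.6699 N
  Ry@4 = -140.2099 N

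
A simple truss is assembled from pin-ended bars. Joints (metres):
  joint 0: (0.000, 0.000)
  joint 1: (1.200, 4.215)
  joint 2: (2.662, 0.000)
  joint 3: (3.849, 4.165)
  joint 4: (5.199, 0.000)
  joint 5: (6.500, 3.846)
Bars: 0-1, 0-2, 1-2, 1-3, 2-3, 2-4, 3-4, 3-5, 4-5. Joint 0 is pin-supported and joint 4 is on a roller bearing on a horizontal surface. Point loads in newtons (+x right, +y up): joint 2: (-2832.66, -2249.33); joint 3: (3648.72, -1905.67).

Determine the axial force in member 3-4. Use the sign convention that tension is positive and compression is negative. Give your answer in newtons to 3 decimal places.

-5766.548

N=6 nodes, M=9 members, R=3 reactions → 2N=12, M+R=12
member 0 (0-1): L=4.3825, (cx,cy)=(0.2738,0.9618)
member 1 (0-2): L=2.6620, (cx,cy)=(1.0000,0.0000)
member 2 (1-2): L=4.4614, (cx,cy)=(0.3277,-0.9448)
member 3 (1-3): L=2.6495, (cx,cy)=(0.9998,-0.0189)
member 4 (2-3): L=4.3308, (cx,cy)=(0.2741,0.9617)
member 5 (2-4): L=2.5370, (cx,cy)=(1.0000,0.0000)
member 6 (3-4): L=4.3783, (cx,cy)=(0.3083,-0.9513)
member 7 (3-5): L=2.6701, (cx,cy)=(0.9928,-0.1195)
member 8 (4-5): L=4.0601, (cx,cy)=(0.3204,0.9473)
solve A·x = −loads:
  F[0-1] = +1383.4588 N (tension)
  F[0-2] = +437.2456 N (tension)
  F[1-2] = -1425.2529 N (compression)
  F[1-3] = +846.0251 N (tension)
  F[2-3] = +3739.0624 N (tension)
  F[2-4] = +1778.0409 N (tension)
  F[3-4] = -5766.5482 N (compression)
  F[3-5] = -0.0000 N (compression)
  F[4-5] = +0.0000 N (tension)
  Rx@0 = -816.0600 N
  Ry@0 = -1330.5855 N
  Ry@4 = +5485.5855 N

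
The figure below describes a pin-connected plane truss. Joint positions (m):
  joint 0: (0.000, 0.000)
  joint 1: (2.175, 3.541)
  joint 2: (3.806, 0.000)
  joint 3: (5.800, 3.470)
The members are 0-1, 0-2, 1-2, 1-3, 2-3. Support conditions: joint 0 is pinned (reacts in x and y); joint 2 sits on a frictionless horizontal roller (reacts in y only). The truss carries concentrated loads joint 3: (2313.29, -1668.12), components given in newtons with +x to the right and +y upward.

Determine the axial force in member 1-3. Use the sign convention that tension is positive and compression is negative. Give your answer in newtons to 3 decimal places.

N=4 nodes, M=5 members, R=3 reactions → 2N=8, M+R=8
member 0 (0-1): L=4.1556, (cx,cy)=(0.5234,0.8521)
member 1 (0-2): L=3.8060, (cx,cy)=(1.0000,0.0000)
member 2 (1-2): L=3.8986, (cx,cy)=(0.4184,-0.9083)
member 3 (1-3): L=3.6257, (cx,cy)=(0.9998,-0.0196)
member 4 (2-3): L=4.0021, (cx,cy)=(0.4982,0.8670)
solve A·x = −loads:
  F[0-1] = +3500.7949 N (tension)
  F[0-2] = +481.0242 N (tension)
  F[1-2] = -3354.0060 N (compression)
  F[1-3] = +3236.0637 N (tension)
  F[2-3] = -1850.8346 N (compression)
  Rx@0 = -2313.2900 N
  Ry@0 = -2983.0130 N
  Ry@2 = +4651.1330 N

3236.064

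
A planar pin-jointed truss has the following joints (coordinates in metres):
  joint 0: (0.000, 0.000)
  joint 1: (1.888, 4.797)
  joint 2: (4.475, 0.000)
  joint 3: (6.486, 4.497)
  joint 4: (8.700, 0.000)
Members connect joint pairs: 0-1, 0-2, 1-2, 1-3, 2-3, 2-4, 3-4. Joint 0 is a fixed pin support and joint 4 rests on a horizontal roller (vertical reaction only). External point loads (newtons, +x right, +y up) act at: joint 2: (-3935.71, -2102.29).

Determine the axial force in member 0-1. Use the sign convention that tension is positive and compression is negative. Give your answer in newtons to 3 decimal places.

-1097.168

N=5 nodes, M=7 members, R=3 reactions → 2N=10, M+R=10
member 0 (0-1): L=5.1552, (cx,cy)=(0.3662,0.9305)
member 1 (0-2): L=4.4750, (cx,cy)=(1.0000,0.0000)
member 2 (1-2): L=5.4501, (cx,cy)=(0.4747,-0.8802)
member 3 (1-3): L=4.6078, (cx,cy)=(0.9979,-0.0651)
member 4 (2-3): L=4.9262, (cx,cy)=(0.4082,0.9129)
member 5 (2-4): L=4.2250, (cx,cy)=(1.0000,0.0000)
member 6 (3-4): L=5.0125, (cx,cy)=(0.4417,-0.8972)
solve A·x = −loads:
  F[0-1] = -1097.1681 N (compression)
  F[0-2] = -3533.8893 N (compression)
  F[1-2] = +1233.1178 N (tension)
  F[1-3] = -989.2421 N (compression)
  F[2-3] = +1113.9947 N (tension)
  F[2-4] = +532.3793 N (tension)
  F[3-4] = -1205.2992 N (compression)
  Rx@0 = +3935.7100 N
  Ry@0 = +1020.9397 N
  Ry@4 = +1081.3503 N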